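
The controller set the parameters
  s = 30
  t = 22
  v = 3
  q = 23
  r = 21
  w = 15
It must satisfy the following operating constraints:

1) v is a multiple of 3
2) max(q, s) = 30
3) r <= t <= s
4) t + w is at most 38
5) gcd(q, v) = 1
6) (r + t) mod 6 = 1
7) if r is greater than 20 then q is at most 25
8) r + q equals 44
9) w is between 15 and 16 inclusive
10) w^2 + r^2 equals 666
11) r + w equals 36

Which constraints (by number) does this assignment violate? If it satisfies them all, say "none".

1) 3 / 3 = 1, so 3 divides 3 — satisfied.
2) max(23, 30) = 30 — satisfied.
3) values 21 <= 22 <= 30 — satisfied.
4) t + w = 22 + 15 = 37; 37 ≤ 38 — satisfied.
5) gcd(23, 3) = 1 — satisfied.
6) r + t = 43; 43 mod 6 = 1 — satisfied.
7) r = 21 > 20, so we need q ≤ 25; q = 23 ≤ 25 — satisfied.
8) r + q = 21 + 23 = 44 — satisfied.
9) w = 15 lies in [15, 16] — satisfied.
10) w^2 + r^2 = 15^2 + 21^2 = 225 + 441 = 666 — satisfied.
11) r + w = 21 + 15 = 36 — satisfied.

The assignment satisfies every constraint.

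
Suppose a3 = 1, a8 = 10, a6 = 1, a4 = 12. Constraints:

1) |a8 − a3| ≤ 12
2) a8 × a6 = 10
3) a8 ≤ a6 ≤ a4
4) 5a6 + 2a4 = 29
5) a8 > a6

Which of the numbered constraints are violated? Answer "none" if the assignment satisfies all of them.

Violated: 3.

1) |10 − 1| = 9; 9 ≤ 12  holds
2) a8 × a6 = 10 × 1 = 10  holds
3) values 10, 1, 12; a8 = 10 is not ≤ a6 = 1  fails
4) 5a6 + 2a4 = 5(1) + 2(12) = 29  holds
5) a8 = 10, a6 = 1; 10 > 1  holds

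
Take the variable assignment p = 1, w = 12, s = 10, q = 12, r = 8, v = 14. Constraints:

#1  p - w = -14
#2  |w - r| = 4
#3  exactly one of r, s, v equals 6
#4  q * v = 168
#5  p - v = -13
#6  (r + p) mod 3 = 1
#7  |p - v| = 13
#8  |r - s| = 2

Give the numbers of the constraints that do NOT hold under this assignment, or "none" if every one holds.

No — constraints 1, 3, and 6 are not satisfied.

#1 p - w = 1 - 12 = -11, not -14  no
#2 |12 - 8| = 4  yes
#3 r=8, s=10, v=14; 0 of them equal 6, not exactly one  no
#4 q * v = 12 * 14 = 168  yes
#5 p - v = 1 - 14 = -13  yes
#6 r + p = 9; 9 mod 3 = 0, not 1  no
#7 |1 - 14| = 13  yes
#8 |8 - 10| = 2  yes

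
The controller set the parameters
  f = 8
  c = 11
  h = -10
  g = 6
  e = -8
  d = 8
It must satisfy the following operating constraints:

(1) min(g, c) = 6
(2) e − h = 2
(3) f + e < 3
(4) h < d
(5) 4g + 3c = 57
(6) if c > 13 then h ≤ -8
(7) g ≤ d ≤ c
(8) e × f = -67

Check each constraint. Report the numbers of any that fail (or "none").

(1) min(6, 11) = 6  OK
(2) e − h = -8 − (-10) = 2  OK
(3) f + e = 8 + (-8) = 0; 0 < 3  OK
(4) h = -10, d = 8; -10 < 8  OK
(5) 4g + 3c = 4(6) + 3(11) = 57  OK
(6) c = 11, not > 13; antecedent false, conditional vacuously true  OK
(7) values 6 ≤ 8 ≤ 11  OK
(8) e × f = -8 × 8 = -64, not -67  FAIL

Violated: 8.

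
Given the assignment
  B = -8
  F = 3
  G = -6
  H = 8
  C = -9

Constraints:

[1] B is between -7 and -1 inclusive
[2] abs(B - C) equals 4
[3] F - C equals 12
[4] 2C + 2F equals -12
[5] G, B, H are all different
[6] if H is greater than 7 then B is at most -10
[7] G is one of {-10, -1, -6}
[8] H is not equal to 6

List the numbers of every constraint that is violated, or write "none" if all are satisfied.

[1] B = -8 is outside [-7, -1] — violated.
[2] abs(-8 - (-9)) = 1, not 4 — violated.
[3] F - C = 3 - (-9) = 12 — satisfied.
[4] 2C + 2F = 2(-9) + 2(3) = -12 — satisfied.
[5] values -6, -8, 8 are pairwise distinct — satisfied.
[6] H = 8 > 7, so we need B ≤ -10; but B = -8 > -10 — violated.
[7] G = -6 is in {-10, -1, -6} — satisfied.
[8] H = 8, and 8 ≠ 6 — satisfied.

Constraints 1, 2, and 6 do not hold.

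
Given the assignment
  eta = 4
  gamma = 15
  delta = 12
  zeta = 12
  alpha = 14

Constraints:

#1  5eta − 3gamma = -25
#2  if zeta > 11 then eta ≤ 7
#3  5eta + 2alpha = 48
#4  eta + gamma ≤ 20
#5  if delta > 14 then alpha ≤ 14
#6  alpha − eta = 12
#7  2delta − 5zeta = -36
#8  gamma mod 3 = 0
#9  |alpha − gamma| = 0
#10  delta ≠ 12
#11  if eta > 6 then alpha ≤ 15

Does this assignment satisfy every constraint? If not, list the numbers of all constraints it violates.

#1 5eta − 3gamma = 5(4) − 3(15) = -25 — OK.
#2 zeta = 12 > 11, so we need eta ≤ 7; eta = 4 ≤ 7 — OK.
#3 5eta + 2alpha = 5(4) + 2(14) = 48 — OK.
#4 eta + gamma = 4 + 15 = 19; 19 ≤ 20 — OK.
#5 delta = 12, not > 14; antecedent false, conditional vacuously true — OK.
#6 alpha − eta = 14 − 4 = 10, not 12 — violated.
#7 2delta − 5zeta = 2(12) − 5(12) = -36 — OK.
#8 15 mod 3 = 0 — OK.
#9 |14 − 15| = 1, not 0 — violated.
#10 delta = 12, but 12 is required to differ — violated.
#11 eta = 4, not > 6; antecedent false, conditional vacuously true — OK.

The assignment fails constraints 6, 9, and 10.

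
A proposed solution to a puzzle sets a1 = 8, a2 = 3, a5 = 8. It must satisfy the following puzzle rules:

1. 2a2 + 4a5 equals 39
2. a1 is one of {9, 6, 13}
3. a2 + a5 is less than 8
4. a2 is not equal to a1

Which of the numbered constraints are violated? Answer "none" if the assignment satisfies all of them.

Constraints 1, 2, and 3 do not hold.

1. 2a2 + 4a5 = 2(3) + 4(8) = 38, not 39  false
2. a1 = 8 is not in {9, 6, 13}  false
3. a2 + a5 = 3 + 8 = 11; 11 ≥ 8, bound 8 not met  false
4. a2 = 3, a1 = 8; distinct  true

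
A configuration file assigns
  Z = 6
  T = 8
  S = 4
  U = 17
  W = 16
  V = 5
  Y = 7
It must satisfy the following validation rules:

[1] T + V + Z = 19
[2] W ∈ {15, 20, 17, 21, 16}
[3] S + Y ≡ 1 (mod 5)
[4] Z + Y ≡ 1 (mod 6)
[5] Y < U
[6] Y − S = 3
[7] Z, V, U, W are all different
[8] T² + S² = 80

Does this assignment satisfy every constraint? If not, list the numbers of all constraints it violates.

All constraints are satisfied.

[1] T + V + Z = 8 + 5 + 6 = 19  holds
[2] W = 16 is in {15, 20, 17, 21, 16}  holds
[3] S + Y = 11; 11 mod 5 = 1  holds
[4] Z + Y = 13; 13 mod 6 = 1  holds
[5] Y = 7, U = 17; 7 < 17  holds
[6] Y − S = 7 − 4 = 3  holds
[7] values 6, 5, 17, 16 are pairwise distinct  holds
[8] T² + S² = 8² + 4² = 64 + 16 = 80  holds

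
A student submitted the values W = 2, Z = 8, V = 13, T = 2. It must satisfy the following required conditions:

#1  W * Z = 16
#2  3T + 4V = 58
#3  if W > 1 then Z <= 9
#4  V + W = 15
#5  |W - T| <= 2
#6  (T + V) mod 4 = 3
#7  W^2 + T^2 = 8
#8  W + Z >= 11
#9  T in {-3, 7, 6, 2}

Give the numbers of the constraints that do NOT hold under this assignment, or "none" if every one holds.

Violated: 8.

#1 W * Z = 2 * 8 = 16 — holds.
#2 3T + 4V = 3(2) + 4(13) = 58 — holds.
#3 W = 2 > 1, so we need Z ≤ 9; Z = 8 ≤ 9 — holds.
#4 V + W = 13 + 2 = 15 — holds.
#5 |2 - 2| = 0; 0 ≤ 2 — holds.
#6 T + V = 15; 15 mod 4 = 3 — holds.
#7 W^2 + T^2 = 2^2 + 2^2 = 4 + 4 = 8 — holds.
#8 W + Z = 2 + 8 = 10; 10 < 11, bound 11 not met — does not hold.
#9 T = 2 is in {-3, 7, 6, 2} — holds.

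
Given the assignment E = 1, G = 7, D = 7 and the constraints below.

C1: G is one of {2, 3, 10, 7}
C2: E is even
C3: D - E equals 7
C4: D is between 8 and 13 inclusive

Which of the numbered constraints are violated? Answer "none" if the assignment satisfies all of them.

The assignment fails constraints 2, 3, and 4.

C1: G = 7 is in {2, 3, 10, 7}  ✔
C2: E = 1 is odd  ✘
C3: D - E = 7 - 1 = 6, not 7  ✘
C4: D = 7 is outside [8, 13]  ✘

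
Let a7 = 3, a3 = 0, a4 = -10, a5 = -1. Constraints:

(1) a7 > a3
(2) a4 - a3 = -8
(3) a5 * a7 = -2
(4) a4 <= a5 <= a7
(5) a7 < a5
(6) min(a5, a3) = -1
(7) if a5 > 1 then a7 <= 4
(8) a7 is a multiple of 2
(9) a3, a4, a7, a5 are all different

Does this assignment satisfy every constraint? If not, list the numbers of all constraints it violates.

(1) a7 = 3, a3 = 0; 3 > 0  true
(2) a4 - a3 = -10 - 0 = -10, not -8  false
(3) a5 * a7 = -1 * 3 = -3, not -2  false
(4) values -10 <= -1 <= 3  true
(5) a7 = 3, a5 = -1; 3 ≥ -1 (want <)  false
(6) min(-1, 0) = -1  true
(7) a5 = -1, not > 1; antecedent false, conditional vacuously true  true
(8) 3 = 2*1 + 1, so 2 does not divide 3  false
(9) values 0, -10, 3, -1 are pairwise distinct  true

The assignment fails constraints 2, 3, 5, 8.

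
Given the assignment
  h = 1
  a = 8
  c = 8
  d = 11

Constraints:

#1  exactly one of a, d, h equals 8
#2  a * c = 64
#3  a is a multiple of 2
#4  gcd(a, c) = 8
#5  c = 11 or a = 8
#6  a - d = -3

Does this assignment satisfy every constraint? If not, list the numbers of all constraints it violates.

#1 a=8, d=11, h=1; 1 of them equals 8  yes
#2 a * c = 8 * 8 = 64  yes
#3 8 / 2 = 4, so 2 divides 8  yes
#4 gcd(8, 8) = 8  yes
#5 c = 8 ≠ 11, but a = 8 = 8 (second disjunct)  yes
#6 a - d = 8 - 11 = -3  yes

No violations.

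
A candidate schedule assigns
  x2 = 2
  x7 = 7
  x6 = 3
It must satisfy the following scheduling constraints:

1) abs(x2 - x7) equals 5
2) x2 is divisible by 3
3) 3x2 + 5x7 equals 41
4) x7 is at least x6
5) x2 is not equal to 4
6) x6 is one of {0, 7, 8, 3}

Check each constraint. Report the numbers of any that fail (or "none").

Violated: 2.

1) abs(2 - 7) = 5 — holds.
2) 2 = 3*0 + 2, so 3 does not divide 2 — does not hold.
3) 3x2 + 5x7 = 3(2) + 5(7) = 41 — holds.
4) x7 = 7, x6 = 3; 7 ≥ 3 — holds.
5) x2 = 2, and 2 ≠ 4 — holds.
6) x6 = 3 is in {0, 7, 8, 3} — holds.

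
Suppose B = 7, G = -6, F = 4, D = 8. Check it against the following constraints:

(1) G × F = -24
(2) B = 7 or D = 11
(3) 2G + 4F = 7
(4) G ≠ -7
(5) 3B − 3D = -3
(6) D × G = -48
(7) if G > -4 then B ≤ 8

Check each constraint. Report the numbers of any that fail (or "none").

(1) G × F = -6 × 4 = -24 — holds.
(2) B = 7 = 7 (first disjunct) — holds.
(3) 2G + 4F = 2(-6) + 4(4) = 4, not 7 — does not hold.
(4) G = -6, and -6 ≠ -7 — holds.
(5) 3B − 3D = 3(7) − 3(8) = -3 — holds.
(6) D × G = 8 × (-6) = -48 — holds.
(7) G = -6, not > -4; antecedent false, conditional vacuously true — holds.

Violated: 3.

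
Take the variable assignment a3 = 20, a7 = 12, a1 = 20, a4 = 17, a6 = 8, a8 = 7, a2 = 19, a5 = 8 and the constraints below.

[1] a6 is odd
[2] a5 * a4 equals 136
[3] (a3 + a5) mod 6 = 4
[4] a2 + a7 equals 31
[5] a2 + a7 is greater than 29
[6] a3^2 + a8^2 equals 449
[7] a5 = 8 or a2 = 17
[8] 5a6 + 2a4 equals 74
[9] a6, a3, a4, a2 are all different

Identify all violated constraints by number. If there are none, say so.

The assignment fails constraint 1.

[1] a6 = 8 is even  FAIL
[2] a5 * a4 = 8 * 17 = 136  OK
[3] a3 + a5 = 28; 28 mod 6 = 4  OK
[4] a2 + a7 = 19 + 12 = 31  OK
[5] a2 + a7 = 19 + 12 = 31; 31 > 29  OK
[6] a3^2 + a8^2 = 20^2 + 7^2 = 400 + 49 = 449  OK
[7] a5 = 8 = 8 (first disjunct)  OK
[8] 5a6 + 2a4 = 5(8) + 2(17) = 74  OK
[9] values 8, 20, 17, 19 are pairwise distinct  OK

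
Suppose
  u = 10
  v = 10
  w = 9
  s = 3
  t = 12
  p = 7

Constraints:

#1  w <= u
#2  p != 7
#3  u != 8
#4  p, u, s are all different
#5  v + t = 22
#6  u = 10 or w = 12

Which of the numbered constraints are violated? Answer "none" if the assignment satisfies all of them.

#1 w = 9, u = 10; 9 ≤ 10 — OK.
#2 p = 7, but 7 is required to differ — violated.
#3 u = 10, and 10 ≠ 8 — OK.
#4 values 7, 10, 3 are pairwise distinct — OK.
#5 v + t = 10 + 12 = 22 — OK.
#6 u = 10 = 10 (first disjunct) — OK.

Constraint 2 is violated.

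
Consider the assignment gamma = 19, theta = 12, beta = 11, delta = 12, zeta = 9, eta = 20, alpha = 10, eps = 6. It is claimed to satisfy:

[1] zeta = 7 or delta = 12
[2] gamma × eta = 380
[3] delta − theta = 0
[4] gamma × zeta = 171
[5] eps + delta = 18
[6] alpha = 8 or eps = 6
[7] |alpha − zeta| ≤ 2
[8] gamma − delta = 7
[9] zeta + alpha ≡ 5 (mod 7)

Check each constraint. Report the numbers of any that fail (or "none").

[1] zeta = 9 ≠ 7, but delta = 12 = 12 (second disjunct)  holds
[2] gamma × eta = 19 × 20 = 380  holds
[3] delta − theta = 12 − 12 = 0  holds
[4] gamma × zeta = 19 × 9 = 171  holds
[5] eps + delta = 6 + 12 = 18  holds
[6] alpha = 10 ≠ 8, but eps = 6 = 6 (second disjunct)  holds
[7] |10 − 9| = 1; 1 ≤ 2  holds
[8] gamma − delta = 19 − 12 = 7  holds
[9] zeta + alpha = 19; 19 mod 7 = 5  holds

No violations.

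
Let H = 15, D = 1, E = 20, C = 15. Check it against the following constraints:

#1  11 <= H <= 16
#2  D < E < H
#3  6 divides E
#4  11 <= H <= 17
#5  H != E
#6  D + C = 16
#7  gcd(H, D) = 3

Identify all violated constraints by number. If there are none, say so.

The assignment fails constraints 2, 3, and 7.

#1 H = 15 lies in [11, 16] — satisfied.
#2 values 1, 20, 15; E = 20 is not < H = 15 — violated.
#3 20 = 6*3 + 2, so 6 does not divide 20 — violated.
#4 H = 15 lies in [11, 17] — satisfied.
#5 H = 15, E = 20; distinct — satisfied.
#6 D + C = 1 + 15 = 16 — satisfied.
#7 gcd(15, 1) = 1, not 3 — violated.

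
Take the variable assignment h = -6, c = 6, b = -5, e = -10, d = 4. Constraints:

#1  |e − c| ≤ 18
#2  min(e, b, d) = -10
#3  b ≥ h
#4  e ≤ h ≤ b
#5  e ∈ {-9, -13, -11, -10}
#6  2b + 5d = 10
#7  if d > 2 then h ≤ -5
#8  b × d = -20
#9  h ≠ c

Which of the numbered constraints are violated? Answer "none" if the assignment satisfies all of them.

The assignment satisfies every constraint.

#1 |-10 − 6| = 16; 16 ≤ 18  holds
#2 min(-10, -5, 4) = -10  holds
#3 b = -5, h = -6; -5 ≥ -6  holds
#4 values -10 ≤ -6 ≤ -5  holds
#5 e = -10 is in {-9, -13, -11, -10}  holds
#6 2b + 5d = 2(-5) + 5(4) = 10  holds
#7 d = 4 > 2, so we need h ≤ -5; h = -6 ≤ -5  holds
#8 b × d = -5 × 4 = -20  holds
#9 h = -6, c = 6; distinct  holds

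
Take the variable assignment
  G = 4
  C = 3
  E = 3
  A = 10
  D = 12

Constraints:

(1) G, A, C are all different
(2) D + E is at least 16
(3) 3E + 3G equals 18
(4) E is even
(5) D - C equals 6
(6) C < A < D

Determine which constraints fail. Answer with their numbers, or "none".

No — constraints 2, 3, 4, 5 are not satisfied.

(1) values 4, 10, 3 are pairwise distinct  yes
(2) D + E = 12 + 3 = 15; 15 < 16, bound 16 not met  no
(3) 3E + 3G = 3(3) + 3(4) = 21, not 18  no
(4) E = 3 is odd  no
(5) D - C = 12 - 3 = 9, not 6  no
(6) values 3 < 10 < 12  yes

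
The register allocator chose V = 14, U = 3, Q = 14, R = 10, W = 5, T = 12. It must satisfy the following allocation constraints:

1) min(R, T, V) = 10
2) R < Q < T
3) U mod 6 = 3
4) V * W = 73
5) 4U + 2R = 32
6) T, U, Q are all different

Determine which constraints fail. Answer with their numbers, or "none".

The assignment fails constraints 2, 4.

1) min(10, 12, 14) = 10 — holds.
2) values 10, 14, 12; Q = 14 is not < T = 12 — fails.
3) 3 mod 6 = 3 — holds.
4) V * W = 14 * 5 = 70, not 73 — fails.
5) 4U + 2R = 4(3) + 2(10) = 32 — holds.
6) values 12, 3, 14 are pairwise distinct — holds.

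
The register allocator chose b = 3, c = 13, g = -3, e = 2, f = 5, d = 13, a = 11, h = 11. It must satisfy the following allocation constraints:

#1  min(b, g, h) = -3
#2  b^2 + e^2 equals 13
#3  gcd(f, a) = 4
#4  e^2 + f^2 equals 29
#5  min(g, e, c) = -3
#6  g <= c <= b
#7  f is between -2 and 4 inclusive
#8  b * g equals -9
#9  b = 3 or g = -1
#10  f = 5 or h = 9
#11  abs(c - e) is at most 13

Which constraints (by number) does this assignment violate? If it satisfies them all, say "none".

Constraints 3, 6, and 7 are violated.

#1 min(3, -3, 11) = -3 — satisfied.
#2 b^2 + e^2 = 3^2 + 2^2 = 9 + 4 = 13 — satisfied.
#3 gcd(5, 11) = 1, not 4 — violated.
#4 e^2 + f^2 = 2^2 + 5^2 = 4 + 25 = 29 — satisfied.
#5 min(-3, 2, 13) = -3 — satisfied.
#6 values -3, 13, 3; c = 13 is not <= b = 3 — violated.
#7 f = 5 is outside [-2, 4] — violated.
#8 b * g = 3 * (-3) = -9 — satisfied.
#9 b = 3 = 3 (first disjunct) — satisfied.
#10 f = 5 = 5 (first disjunct) — satisfied.
#11 abs(13 - 2) = 11; 11 ≤ 13 — satisfied.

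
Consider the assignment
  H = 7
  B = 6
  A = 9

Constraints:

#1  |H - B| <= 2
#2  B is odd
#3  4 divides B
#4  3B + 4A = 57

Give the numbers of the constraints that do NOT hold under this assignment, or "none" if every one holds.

#1 |7 - 6| = 1; 1 ≤ 2 — OK.
#2 B = 6 is even — violated.
#3 6 = 4*1 + 2, so 4 does not divide 6 — violated.
#4 3B + 4A = 3(6) + 4(9) = 54, not 57 — violated.

No — constraints 2, 3, and 4 are not satisfied.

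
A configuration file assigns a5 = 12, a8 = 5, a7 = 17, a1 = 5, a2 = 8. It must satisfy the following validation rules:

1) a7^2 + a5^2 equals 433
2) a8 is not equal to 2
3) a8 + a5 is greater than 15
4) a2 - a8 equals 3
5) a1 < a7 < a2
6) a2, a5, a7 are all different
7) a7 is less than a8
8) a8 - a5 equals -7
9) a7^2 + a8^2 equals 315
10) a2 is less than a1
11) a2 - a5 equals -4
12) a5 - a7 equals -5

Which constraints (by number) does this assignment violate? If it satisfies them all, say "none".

Constraints 5, 7, 9, 10 do not hold.

1) a7^2 + a5^2 = 17^2 + 12^2 = 289 + 144 = 433 — holds.
2) a8 = 5, and 5 ≠ 2 — holds.
3) a8 + a5 = 5 + 12 = 17; 17 > 15 — holds.
4) a2 - a8 = 8 - 5 = 3 — holds.
5) values 5, 17, 8; a7 = 17 is not < a2 = 8 — fails.
6) values 8, 12, 17 are pairwise distinct — holds.
7) a7 = 17, a8 = 5; 17 ≥ 5 (want <) — fails.
8) a8 - a5 = 5 - 12 = -7 — holds.
9) a7^2 + a8^2 = 17^2 + 5^2 = 289 + 25 = 314, not 315 — fails.
10) a2 = 8, a1 = 5; 8 ≥ 5 (want <) — fails.
11) a2 - a5 = 8 - 12 = -4 — holds.
12) a5 - a7 = 12 - 17 = -5 — holds.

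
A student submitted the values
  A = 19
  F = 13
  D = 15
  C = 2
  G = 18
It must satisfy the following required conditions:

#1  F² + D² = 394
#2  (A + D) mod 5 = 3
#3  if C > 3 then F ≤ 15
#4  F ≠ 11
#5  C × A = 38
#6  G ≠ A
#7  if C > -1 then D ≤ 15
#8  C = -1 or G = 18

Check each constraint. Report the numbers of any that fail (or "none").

#1 F² + D² = 13² + 15² = 169 + 225 = 394  OK
#2 A + D = 34; 34 mod 5 = 4, not 3  FAIL
#3 C = 2, not > 3; antecedent false, conditional vacuously true  OK
#4 F = 13, and 13 ≠ 11  OK
#5 C × A = 2 × 19 = 38  OK
#6 G = 18, A = 19; distinct  OK
#7 C = 2 > -1, so we need D ≤ 15; D = 15 ≤ 15  OK
#8 C = 2 ≠ -1, but G = 18 = 18 (second disjunct)  OK

The assignment fails constraint 2.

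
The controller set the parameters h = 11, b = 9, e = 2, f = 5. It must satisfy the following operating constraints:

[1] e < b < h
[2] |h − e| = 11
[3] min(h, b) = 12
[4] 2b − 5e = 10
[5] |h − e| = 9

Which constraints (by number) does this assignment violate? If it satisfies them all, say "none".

[1] values 2 < 9 < 11 — satisfied.
[2] |11 − 2| = 9, not 11 — violated.
[3] min(11, 9) = 9, not 12 — violated.
[4] 2b − 5e = 2(9) − 5(2) = 8, not 10 — violated.
[5] |11 − 2| = 9 — satisfied.

Constraints 2, 3, 4 do not hold.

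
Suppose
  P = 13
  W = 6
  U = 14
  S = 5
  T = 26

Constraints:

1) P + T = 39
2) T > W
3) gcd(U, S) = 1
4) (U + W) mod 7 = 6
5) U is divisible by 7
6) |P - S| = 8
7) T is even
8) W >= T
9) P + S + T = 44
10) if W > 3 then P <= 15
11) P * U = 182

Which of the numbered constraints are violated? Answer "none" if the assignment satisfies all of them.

Violated: 8.

1) P + T = 13 + 26 = 39  holds
2) T = 26, W = 6; 26 > 6  holds
3) gcd(14, 5) = 1  holds
4) U + W = 20; 20 mod 7 = 6  holds
5) 14 / 7 = 2, so 7 divides 14  holds
6) |13 - 5| = 8  holds
7) T = 26 is even  holds
8) W = 6, T = 26; 6 < 26 (want ≥)  fails
9) P + S + T = 13 + 5 + 26 = 44  holds
10) W = 6 > 3, so we need P ≤ 15; P = 13 ≤ 15  holds
11) P * U = 13 * 14 = 182  holds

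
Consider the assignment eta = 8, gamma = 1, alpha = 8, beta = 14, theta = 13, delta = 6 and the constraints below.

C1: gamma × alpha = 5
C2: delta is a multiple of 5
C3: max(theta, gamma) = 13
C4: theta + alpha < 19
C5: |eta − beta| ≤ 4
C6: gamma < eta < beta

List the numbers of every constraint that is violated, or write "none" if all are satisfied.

C1: gamma × alpha = 1 × 8 = 8, not 5  no
C2: 6 = 5×1 + 1, so 5 does not divide 6  no
C3: max(13, 1) = 13  yes
C4: theta + alpha = 13 + 8 = 21; 21 ≥ 19, bound 19 not met  no
C5: |8 − 14| = 6; 6 > 4, exceeds bound 4  no
C6: values 1 < 8 < 14  yes

Violated: 1, 2, 4, and 5.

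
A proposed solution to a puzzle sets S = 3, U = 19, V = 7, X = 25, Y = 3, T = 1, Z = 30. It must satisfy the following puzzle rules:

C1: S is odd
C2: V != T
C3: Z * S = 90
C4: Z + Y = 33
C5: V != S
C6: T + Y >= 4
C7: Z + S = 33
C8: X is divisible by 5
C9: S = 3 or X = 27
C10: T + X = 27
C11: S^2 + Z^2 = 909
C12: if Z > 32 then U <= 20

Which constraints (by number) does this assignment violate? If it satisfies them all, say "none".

C1: S = 3 is odd  ✔
C2: V = 7, T = 1; distinct  ✔
C3: Z * S = 30 * 3 = 90  ✔
C4: Z + Y = 30 + 3 = 33  ✔
C5: V = 7, S = 3; distinct  ✔
C6: T + Y = 1 + 3 = 4; 4 ≥ 4  ✔
C7: Z + S = 30 + 3 = 33  ✔
C8: 25 / 5 = 5, so 5 divides 25  ✔
C9: S = 3 = 3 (first disjunct)  ✔
C10: T + X = 1 + 25 = 26, not 27  ✘
C11: S^2 + Z^2 = 3^2 + 30^2 = 9 + 900 = 909  ✔
C12: Z = 30, not > 32; antecedent false, conditional vacuously true  ✔

The assignment fails constraint 10.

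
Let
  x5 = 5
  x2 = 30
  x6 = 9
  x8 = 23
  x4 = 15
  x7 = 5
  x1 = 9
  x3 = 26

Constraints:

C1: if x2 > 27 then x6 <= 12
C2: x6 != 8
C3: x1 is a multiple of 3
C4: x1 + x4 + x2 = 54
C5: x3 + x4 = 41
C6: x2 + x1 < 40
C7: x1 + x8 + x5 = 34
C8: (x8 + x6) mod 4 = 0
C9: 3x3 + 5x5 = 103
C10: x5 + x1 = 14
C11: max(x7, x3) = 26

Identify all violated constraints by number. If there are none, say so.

C1: x2 = 30 > 27, so we need x6 ≤ 12; x6 = 9 ≤ 12 — holds.
C2: x6 = 9, and 9 ≠ 8 — holds.
C3: 9 / 3 = 3, so 3 divides 9 — holds.
C4: x1 + x4 + x2 = 9 + 15 + 30 = 54 — holds.
C5: x3 + x4 = 26 + 15 = 41 — holds.
C6: x2 + x1 = 30 + 9 = 39; 39 < 40 — holds.
C7: x1 + x8 + x5 = 9 + 23 + 5 = 37, not 34 — fails.
C8: x8 + x6 = 32; 32 mod 4 = 0 — holds.
C9: 3x3 + 5x5 = 3(26) + 5(5) = 103 — holds.
C10: x5 + x1 = 5 + 9 = 14 — holds.
C11: max(5, 26) = 26 — holds.

Constraint 7 does not hold.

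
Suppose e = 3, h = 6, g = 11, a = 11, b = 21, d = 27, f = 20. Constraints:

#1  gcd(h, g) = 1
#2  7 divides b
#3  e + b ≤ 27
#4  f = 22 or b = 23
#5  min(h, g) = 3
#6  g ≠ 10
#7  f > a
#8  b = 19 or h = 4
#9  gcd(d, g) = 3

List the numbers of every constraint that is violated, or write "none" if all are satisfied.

#1 gcd(6, 11) = 1 — satisfied.
#2 21 / 7 = 3, so 7 divides 21 — satisfied.
#3 e + b = 3 + 21 = 24; 24 ≤ 27 — satisfied.
#4 f = 20 ≠ 22 and b = 21 ≠ 23; both disjuncts false — violated.
#5 min(6, 11) = 6, not 3 — violated.
#6 g = 11, and 11 ≠ 10 — satisfied.
#7 f = 20, a = 11; 20 > 11 — satisfied.
#8 b = 21 ≠ 19 and h = 6 ≠ 4; both disjuncts false — violated.
#9 gcd(27, 11) = 1, not 3 — violated.

Violated: 4, 5, 8, 9.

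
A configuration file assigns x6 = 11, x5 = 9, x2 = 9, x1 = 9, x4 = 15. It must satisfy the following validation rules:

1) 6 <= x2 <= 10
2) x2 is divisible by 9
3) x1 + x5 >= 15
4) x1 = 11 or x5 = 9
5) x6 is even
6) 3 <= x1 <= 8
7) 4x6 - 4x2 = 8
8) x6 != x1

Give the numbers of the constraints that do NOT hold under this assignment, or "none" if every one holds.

1) x2 = 9 lies in [6, 10]  ✔
2) 9 / 9 = 1, so 9 divides 9  ✔
3) x1 + x5 = 9 + 9 = 18; 18 ≥ 15  ✔
4) x1 = 9 ≠ 11, but x5 = 9 = 9 (second disjunct)  ✔
5) x6 = 11 is odd  ✘
6) x1 = 9 is outside [3, 8]  ✘
7) 4x6 - 4x2 = 4(11) - 4(9) = 8  ✔
8) x6 = 11, x1 = 9; distinct  ✔

Constraints 5 and 6 are violated.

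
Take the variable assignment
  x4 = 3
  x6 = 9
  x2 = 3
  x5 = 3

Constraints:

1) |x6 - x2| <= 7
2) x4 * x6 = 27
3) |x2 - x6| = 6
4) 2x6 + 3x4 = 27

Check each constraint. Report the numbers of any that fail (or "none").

1) |9 - 3| = 6; 6 ≤ 7 — satisfied.
2) x4 * x6 = 3 * 9 = 27 — satisfied.
3) |3 - 9| = 6 — satisfied.
4) 2x6 + 3x4 = 2(9) + 3(3) = 27 — satisfied.

None — every constraint holds.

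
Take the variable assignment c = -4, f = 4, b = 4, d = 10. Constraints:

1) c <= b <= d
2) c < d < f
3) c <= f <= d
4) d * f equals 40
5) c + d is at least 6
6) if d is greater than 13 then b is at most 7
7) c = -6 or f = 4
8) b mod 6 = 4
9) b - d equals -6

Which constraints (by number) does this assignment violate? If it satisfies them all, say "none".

1) values -4 <= 4 <= 10 — holds.
2) values -4, 10, 4; d = 10 is not < f = 4 — does not hold.
3) values -4 <= 4 <= 10 — holds.
4) d * f = 10 * 4 = 40 — holds.
5) c + d = -4 + 10 = 6; 6 ≥ 6 — holds.
6) d = 10, not > 13; antecedent false, conditional vacuously true — holds.
7) c = -4 ≠ -6, but f = 4 = 4 (second disjunct) — holds.
8) 4 mod 6 = 4 — holds.
9) b - d = 4 - 10 = -6 — holds.

Constraint 2 does not hold.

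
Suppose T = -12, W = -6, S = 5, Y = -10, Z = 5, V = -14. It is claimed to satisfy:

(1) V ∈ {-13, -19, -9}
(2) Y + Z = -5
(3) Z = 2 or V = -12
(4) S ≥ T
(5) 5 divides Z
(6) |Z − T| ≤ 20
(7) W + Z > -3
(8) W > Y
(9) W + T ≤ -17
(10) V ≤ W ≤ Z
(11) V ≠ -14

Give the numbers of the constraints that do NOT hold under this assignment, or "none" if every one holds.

(1) V = -14 is not in {-13, -19, -9} — fails.
(2) Y + Z = -10 + 5 = -5 — holds.
(3) Z = 5 ≠ 2 and V = -14 ≠ -12; both disjuncts false — fails.
(4) S = 5, T = -12; 5 ≥ -12 — holds.
(5) 5 / 5 = 1, so 5 divides 5 — holds.
(6) |5 − (-12)| = 17; 17 ≤ 20 — holds.
(7) W + Z = -6 + 5 = -1; -1 > -3 — holds.
(8) W = -6, Y = -10; -6 > -10 — holds.
(9) W + T = -6 + (-12) = -18; -18 ≤ -17 — holds.
(10) values -14 ≤ -6 ≤ 5 — holds.
(11) V = -14, but -14 is required to differ — fails.

The assignment fails constraints 1, 3, and 11.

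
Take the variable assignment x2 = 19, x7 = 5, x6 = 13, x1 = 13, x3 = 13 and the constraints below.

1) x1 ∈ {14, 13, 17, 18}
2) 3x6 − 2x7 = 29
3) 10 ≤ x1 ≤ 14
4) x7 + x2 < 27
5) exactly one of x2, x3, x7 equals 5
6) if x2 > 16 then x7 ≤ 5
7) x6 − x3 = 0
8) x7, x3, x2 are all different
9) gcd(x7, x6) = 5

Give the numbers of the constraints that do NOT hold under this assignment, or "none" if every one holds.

1) x1 = 13 is in {14, 13, 17, 18} — OK.
2) 3x6 − 2x7 = 3(13) − 2(5) = 29 — OK.
3) x1 = 13 lies in [10, 14] — OK.
4) x7 + x2 = 5 + 19 = 24; 24 < 27 — OK.
5) x2=19, x3=13, x7=5; 1 of them equals 5 — OK.
6) x2 = 19 > 16, so we need x7 ≤ 5; x7 = 5 ≤ 5 — OK.
7) x6 − x3 = 13 − 13 = 0 — OK.
8) values 5, 13, 19 are pairwise distinct — OK.
9) gcd(5, 13) = 1, not 5 — violated.

Constraint 9 is violated.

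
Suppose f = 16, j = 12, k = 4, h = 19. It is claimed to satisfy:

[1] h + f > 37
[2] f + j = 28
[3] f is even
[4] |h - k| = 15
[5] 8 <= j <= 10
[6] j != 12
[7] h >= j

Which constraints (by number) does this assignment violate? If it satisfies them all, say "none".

[1] h + f = 19 + 16 = 35; 35 ≤ 37, bound 37 not met  fails
[2] f + j = 16 + 12 = 28  holds
[3] f = 16 is even  holds
[4] |19 - 4| = 15  holds
[5] j = 12 is outside [8, 10]  fails
[6] j = 12, but 12 is required to differ  fails
[7] h = 19, j = 12; 19 ≥ 12  holds

Constraints 1, 5, and 6 do not hold.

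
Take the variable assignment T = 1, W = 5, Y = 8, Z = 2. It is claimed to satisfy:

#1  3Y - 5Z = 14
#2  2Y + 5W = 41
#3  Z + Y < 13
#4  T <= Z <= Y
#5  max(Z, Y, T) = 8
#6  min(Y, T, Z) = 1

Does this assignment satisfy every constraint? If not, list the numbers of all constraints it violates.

#1 3Y - 5Z = 3(8) - 5(2) = 14  OK
#2 2Y + 5W = 2(8) + 5(5) = 41  OK
#3 Z + Y = 2 + 8 = 10; 10 < 13  OK
#4 values 1 <= 2 <= 8  OK
#5 max(2, 8, 1) = 8  OK
#6 min(8, 1, 2) = 1  OK

The assignment satisfies every constraint.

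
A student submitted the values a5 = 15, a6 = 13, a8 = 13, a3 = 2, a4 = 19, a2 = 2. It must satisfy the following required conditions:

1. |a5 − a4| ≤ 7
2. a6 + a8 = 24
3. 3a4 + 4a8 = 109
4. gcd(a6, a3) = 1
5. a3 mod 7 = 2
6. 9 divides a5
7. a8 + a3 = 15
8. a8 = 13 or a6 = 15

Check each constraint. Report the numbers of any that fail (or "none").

Constraints 2 and 6 do not hold.

1. |15 − 19| = 4; 4 ≤ 7 — satisfied.
2. a6 + a8 = 13 + 13 = 26, not 24 — violated.
3. 3a4 + 4a8 = 3(19) + 4(13) = 109 — satisfied.
4. gcd(13, 2) = 1 — satisfied.
5. 2 mod 7 = 2 — satisfied.
6. 15 = 9×1 + 6, so 9 does not divide 15 — violated.
7. a8 + a3 = 13 + 2 = 15 — satisfied.
8. a8 = 13 = 13 (first disjunct) — satisfied.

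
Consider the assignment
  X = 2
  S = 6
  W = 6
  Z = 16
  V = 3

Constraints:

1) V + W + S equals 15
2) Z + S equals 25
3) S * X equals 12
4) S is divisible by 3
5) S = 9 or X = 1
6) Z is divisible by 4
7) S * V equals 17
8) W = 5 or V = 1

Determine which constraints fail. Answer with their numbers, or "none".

Constraints 2, 5, 7, 8 do not hold.

1) V + W + S = 3 + 6 + 6 = 15  yes
2) Z + S = 16 + 6 = 22, not 25  no
3) S * X = 6 * 2 = 12  yes
4) 6 / 3 = 2, so 3 divides 6  yes
5) S = 6 ≠ 9 and X = 2 ≠ 1; both disjuncts false  no
6) 16 / 4 = 4, so 4 divides 16  yes
7) S * V = 6 * 3 = 18, not 17  no
8) W = 6 ≠ 5 and V = 3 ≠ 1; both disjuncts false  no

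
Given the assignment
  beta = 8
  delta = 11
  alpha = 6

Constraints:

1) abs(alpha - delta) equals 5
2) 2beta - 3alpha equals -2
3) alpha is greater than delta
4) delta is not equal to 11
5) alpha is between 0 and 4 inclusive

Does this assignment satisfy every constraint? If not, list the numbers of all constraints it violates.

Violated: 3, 4, 5.

1) abs(6 - 11) = 5  yes
2) 2beta - 3alpha = 2(8) - 3(6) = -2  yes
3) alpha = 6, delta = 11; 6 ≤ 11 (want >)  no
4) delta = 11, but 11 is required to differ  no
5) alpha = 6 is outside [0, 4]  no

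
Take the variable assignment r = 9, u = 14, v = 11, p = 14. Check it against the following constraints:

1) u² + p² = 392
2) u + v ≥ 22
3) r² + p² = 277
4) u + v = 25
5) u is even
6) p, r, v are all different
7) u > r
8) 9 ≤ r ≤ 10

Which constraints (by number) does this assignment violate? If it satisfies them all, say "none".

1) u² + p² = 14² + 14² = 196 + 196 = 392  ✔
2) u + v = 14 + 11 = 25; 25 ≥ 22  ✔
3) r² + p² = 9² + 14² = 81 + 196 = 277  ✔
4) u + v = 14 + 11 = 25  ✔
5) u = 14 is even  ✔
6) values 14, 9, 11 are pairwise distinct  ✔
7) u = 14, r = 9; 14 > 9  ✔
8) r = 9 lies in [9, 10]  ✔

None — every constraint holds.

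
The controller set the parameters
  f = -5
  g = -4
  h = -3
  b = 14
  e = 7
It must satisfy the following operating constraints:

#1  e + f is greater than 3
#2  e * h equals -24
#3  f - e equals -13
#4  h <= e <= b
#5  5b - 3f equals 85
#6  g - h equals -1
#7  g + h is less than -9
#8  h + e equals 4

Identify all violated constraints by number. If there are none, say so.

#1 e + f = 7 + (-5) = 2; 2 ≤ 3, bound 3 not met — fails.
#2 e * h = 7 * (-3) = -21, not -24 — fails.
#3 f - e = -5 - 7 = -12, not -13 — fails.
#4 values -3 <= 7 <= 14 — holds.
#5 5b - 3f = 5(14) - 3(-5) = 85 — holds.
#6 g - h = -4 - (-3) = -1 — holds.
#7 g + h = -4 + (-3) = -7; -7 ≥ -9, bound -9 not met — fails.
#8 h + e = -3 + 7 = 4 — holds.

No — constraints 1, 2, 3, 7 are not satisfied.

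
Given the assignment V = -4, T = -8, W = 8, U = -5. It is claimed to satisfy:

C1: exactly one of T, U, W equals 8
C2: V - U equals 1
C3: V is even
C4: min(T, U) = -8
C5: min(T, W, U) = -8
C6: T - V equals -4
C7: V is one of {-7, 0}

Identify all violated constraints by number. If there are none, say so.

C1: T=-8, U=-5, W=8; 1 of them equals 8  ✔
C2: V - U = -4 - (-5) = 1  ✔
C3: V = -4 is even  ✔
C4: min(-8, -5) = -8  ✔
C5: min(-8, 8, -5) = -8  ✔
C6: T - V = -8 - (-4) = -4  ✔
C7: V = -4 is not in {-7, 0}  ✘

Constraint 7 is violated.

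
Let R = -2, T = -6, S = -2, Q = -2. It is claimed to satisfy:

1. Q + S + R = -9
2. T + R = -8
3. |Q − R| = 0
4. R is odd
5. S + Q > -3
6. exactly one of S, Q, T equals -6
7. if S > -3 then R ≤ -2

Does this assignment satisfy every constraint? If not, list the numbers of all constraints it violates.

Constraints 1, 4, and 5 are violated.

1. Q + S + R = -2 + (-2) + (-2) = -6, not -9  FAIL
2. T + R = -6 + (-2) = -8  OK
3. |-2 − (-2)| = 0  OK
4. R = -2 is even  FAIL
5. S + Q = -2 + (-2) = -4; -4 ≤ -3, bound -3 not met  FAIL
6. S=-2, Q=-2, T=-6; 1 of them equals -6  OK
7. S = -2 > -3, so we need R ≤ -2; R = -2 ≤ -2  OK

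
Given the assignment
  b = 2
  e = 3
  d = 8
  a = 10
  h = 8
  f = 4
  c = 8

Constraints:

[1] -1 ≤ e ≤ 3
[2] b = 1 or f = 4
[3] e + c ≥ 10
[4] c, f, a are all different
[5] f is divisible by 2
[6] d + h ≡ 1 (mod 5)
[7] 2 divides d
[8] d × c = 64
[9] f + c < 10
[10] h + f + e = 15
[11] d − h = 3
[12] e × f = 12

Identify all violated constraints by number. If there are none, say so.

[1] e = 3 lies in [-1, 3] — OK.
[2] b = 2 ≠ 1, but f = 4 = 4 (second disjunct) — OK.
[3] e + c = 3 + 8 = 11; 11 ≥ 10 — OK.
[4] values 8, 4, 10 are pairwise distinct — OK.
[5] 4 / 2 = 2, so 2 divides 4 — OK.
[6] d + h = 16; 16 mod 5 = 1 — OK.
[7] 8 / 2 = 4, so 2 divides 8 — OK.
[8] d × c = 8 × 8 = 64 — OK.
[9] f + c = 4 + 8 = 12; 12 ≥ 10, bound 10 not met — violated.
[10] h + f + e = 8 + 4 + 3 = 15 — OK.
[11] d − h = 8 − 8 = 0, not 3 — violated.
[12] e × f = 3 × 4 = 12 — OK.

Constraints 9 and 11 do not hold.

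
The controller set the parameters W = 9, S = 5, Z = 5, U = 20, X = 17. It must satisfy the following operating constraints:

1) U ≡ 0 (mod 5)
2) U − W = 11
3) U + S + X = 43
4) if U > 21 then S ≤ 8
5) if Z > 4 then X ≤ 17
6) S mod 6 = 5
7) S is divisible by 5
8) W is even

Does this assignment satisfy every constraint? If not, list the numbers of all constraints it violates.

1) 20 mod 5 = 0 — holds.
2) U − W = 20 − 9 = 11 — holds.
3) U + S + X = 20 + 5 + 17 = 42, not 43 — fails.
4) U = 20, not > 21; antecedent false, conditional vacuously true — holds.
5) Z = 5 > 4, so we need X ≤ 17; X = 17 ≤ 17 — holds.
6) 5 mod 6 = 5 — holds.
7) 5 / 5 = 1, so 5 divides 5 — holds.
8) W = 9 is odd — fails.

Constraints 3 and 8 are violated.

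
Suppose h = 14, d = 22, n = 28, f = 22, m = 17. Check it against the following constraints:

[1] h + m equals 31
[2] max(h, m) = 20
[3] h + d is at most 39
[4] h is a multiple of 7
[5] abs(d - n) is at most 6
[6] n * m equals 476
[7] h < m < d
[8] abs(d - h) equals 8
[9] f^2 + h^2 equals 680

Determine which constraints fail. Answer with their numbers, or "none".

The assignment fails constraint 2.

[1] h + m = 14 + 17 = 31 — satisfied.
[2] max(14, 17) = 17, not 20 — violated.
[3] h + d = 14 + 22 = 36; 36 ≤ 39 — satisfied.
[4] 14 / 7 = 2, so 7 divides 14 — satisfied.
[5] abs(22 - 28) = 6; 6 ≤ 6 — satisfied.
[6] n * m = 28 * 17 = 476 — satisfied.
[7] values 14 < 17 < 22 — satisfied.
[8] abs(22 - 14) = 8 — satisfied.
[9] f^2 + h^2 = 22^2 + 14^2 = 484 + 196 = 680 — satisfied.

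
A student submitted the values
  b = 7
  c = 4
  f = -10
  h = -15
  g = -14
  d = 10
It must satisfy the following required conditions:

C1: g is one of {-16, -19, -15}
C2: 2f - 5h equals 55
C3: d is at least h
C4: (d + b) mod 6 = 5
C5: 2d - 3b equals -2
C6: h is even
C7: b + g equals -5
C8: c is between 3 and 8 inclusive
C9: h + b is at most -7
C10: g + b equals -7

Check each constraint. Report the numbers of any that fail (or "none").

Constraints 1, 5, 6, and 7 are violated.

C1: g = -14 is not in {-16, -19, -15} — violated.
C2: 2f - 5h = 2(-10) - 5(-15) = 55 — satisfied.
C3: d = 10, h = -15; 10 ≥ -15 — satisfied.
C4: d + b = 17; 17 mod 6 = 5 — satisfied.
C5: 2d - 3b = 2(10) - 3(7) = -1, not -2 — violated.
C6: h = -15 is odd — violated.
C7: b + g = 7 + (-14) = -7, not -5 — violated.
C8: c = 4 lies in [3, 8] — satisfied.
C9: h + b = -15 + 7 = -8; -8 ≤ -7 — satisfied.
C10: g + b = -14 + 7 = -7 — satisfied.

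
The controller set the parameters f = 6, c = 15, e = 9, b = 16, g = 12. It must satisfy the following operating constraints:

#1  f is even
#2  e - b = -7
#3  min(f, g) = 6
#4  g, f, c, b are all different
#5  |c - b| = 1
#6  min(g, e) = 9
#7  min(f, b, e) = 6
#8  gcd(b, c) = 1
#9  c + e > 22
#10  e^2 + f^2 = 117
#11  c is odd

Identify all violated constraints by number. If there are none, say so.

No violations.

#1 f = 6 is even — holds.
#2 e - b = 9 - 16 = -7 — holds.
#3 min(6, 12) = 6 — holds.
#4 values 12, 6, 15, 16 are pairwise distinct — holds.
#5 |15 - 16| = 1 — holds.
#6 min(12, 9) = 9 — holds.
#7 min(6, 16, 9) = 6 — holds.
#8 gcd(16, 15) = 1 — holds.
#9 c + e = 15 + 9 = 24; 24 > 22 — holds.
#10 e^2 + f^2 = 9^2 + 6^2 = 81 + 36 = 117 — holds.
#11 c = 15 is odd — holds.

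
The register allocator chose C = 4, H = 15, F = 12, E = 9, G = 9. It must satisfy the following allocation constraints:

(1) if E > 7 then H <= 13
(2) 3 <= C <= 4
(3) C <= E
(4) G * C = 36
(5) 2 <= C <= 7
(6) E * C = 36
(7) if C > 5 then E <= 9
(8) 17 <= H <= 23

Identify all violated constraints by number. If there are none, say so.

No — constraints 1 and 8 are not satisfied.

(1) E = 9 > 7, so we need H ≤ 13; but H = 15 > 13  ✗
(2) C = 4 lies in [3, 4]  ✓
(3) C = 4, E = 9; 4 ≤ 9  ✓
(4) G * C = 9 * 4 = 36  ✓
(5) C = 4 lies in [2, 7]  ✓
(6) E * C = 9 * 4 = 36  ✓
(7) C = 4, not > 5; antecedent false, conditional vacuously true  ✓
(8) H = 15 is outside [17, 23]  ✗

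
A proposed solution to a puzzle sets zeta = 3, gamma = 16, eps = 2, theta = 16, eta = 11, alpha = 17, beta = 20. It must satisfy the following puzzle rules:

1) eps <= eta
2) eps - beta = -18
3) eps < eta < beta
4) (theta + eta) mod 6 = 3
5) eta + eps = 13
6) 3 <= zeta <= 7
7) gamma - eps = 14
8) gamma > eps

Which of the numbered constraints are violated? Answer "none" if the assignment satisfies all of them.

Yes — all constraints hold.

1) eps = 2, eta = 11; 2 ≤ 11  holds
2) eps - beta = 2 - 20 = -18  holds
3) values 2 < 11 < 20  holds
4) theta + eta = 27; 27 mod 6 = 3  holds
5) eta + eps = 11 + 2 = 13  holds
6) zeta = 3 lies in [3, 7]  holds
7) gamma - eps = 16 - 2 = 14  holds
8) gamma = 16, eps = 2; 16 > 2  holds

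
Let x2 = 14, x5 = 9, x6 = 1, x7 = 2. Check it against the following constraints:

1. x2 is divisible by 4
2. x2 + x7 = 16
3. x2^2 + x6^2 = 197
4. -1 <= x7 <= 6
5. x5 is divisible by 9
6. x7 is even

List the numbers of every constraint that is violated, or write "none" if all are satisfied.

Constraint 1 does not hold.

1. 14 = 4*3 + 2, so 4 does not divide 14  no
2. x2 + x7 = 14 + 2 = 16  yes
3. x2^2 + x6^2 = 14^2 + 1^2 = 196 + 1 = 197  yes
4. x7 = 2 lies in [-1, 6]  yes
5. 9 / 9 = 1, so 9 divides 9  yes
6. x7 = 2 is even  yes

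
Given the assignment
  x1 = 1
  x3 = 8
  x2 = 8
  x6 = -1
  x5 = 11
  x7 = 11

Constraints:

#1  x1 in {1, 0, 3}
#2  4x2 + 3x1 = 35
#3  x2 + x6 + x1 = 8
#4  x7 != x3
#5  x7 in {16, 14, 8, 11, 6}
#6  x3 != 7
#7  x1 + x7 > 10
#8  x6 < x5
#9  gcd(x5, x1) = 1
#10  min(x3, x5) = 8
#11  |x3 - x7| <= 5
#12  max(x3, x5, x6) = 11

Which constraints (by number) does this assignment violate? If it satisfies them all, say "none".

#1 x1 = 1 is in {1, 0, 3} — holds.
#2 4x2 + 3x1 = 4(8) + 3(1) = 35 — holds.
#3 x2 + x6 + x1 = 8 + (-1) + 1 = 8 — holds.
#4 x7 = 11, x3 = 8; distinct — holds.
#5 x7 = 11 is in {16, 14, 8, 11, 6} — holds.
#6 x3 = 8, and 8 ≠ 7 — holds.
#7 x1 + x7 = 1 + 11 = 12; 12 > 10 — holds.
#8 x6 = -1, x5 = 11; -1 < 11 — holds.
#9 gcd(11, 1) = 1 — holds.
#10 min(8, 11) = 8 — holds.
#11 |8 - 11| = 3; 3 ≤ 5 — holds.
#12 max(8, 11, -1) = 11 — holds.

Yes — all constraints hold.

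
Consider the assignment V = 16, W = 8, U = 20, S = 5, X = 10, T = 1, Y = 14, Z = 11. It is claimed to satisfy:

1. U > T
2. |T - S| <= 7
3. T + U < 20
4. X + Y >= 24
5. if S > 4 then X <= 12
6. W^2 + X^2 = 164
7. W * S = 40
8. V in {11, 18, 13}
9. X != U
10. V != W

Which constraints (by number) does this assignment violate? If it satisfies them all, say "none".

Violated: 3 and 8.

1. U = 20, T = 1; 20 > 1  true
2. |1 - 5| = 4; 4 ≤ 7  true
3. T + U = 1 + 20 = 21; 21 ≥ 20, bound 20 not met  false
4. X + Y = 10 + 14 = 24; 24 ≥ 24  true
5. S = 5 > 4, so we need X ≤ 12; X = 10 ≤ 12  true
6. W^2 + X^2 = 8^2 + 10^2 = 64 + 100 = 164  true
7. W * S = 8 * 5 = 40  true
8. V = 16 is not in {11, 18, 13}  false
9. X = 10, U = 20; distinct  true
10. V = 16, W = 8; distinct  true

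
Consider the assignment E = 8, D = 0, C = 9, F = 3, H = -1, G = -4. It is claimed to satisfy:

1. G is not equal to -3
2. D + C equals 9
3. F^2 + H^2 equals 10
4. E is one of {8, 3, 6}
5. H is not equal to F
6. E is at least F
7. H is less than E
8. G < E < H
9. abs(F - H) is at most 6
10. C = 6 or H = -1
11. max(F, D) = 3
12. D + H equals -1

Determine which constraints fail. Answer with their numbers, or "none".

1. G = -4, and -4 ≠ -3  ✔
2. D + C = 0 + 9 = 9  ✔
3. F^2 + H^2 = 3^2 + (-1)^2 = 9 + 1 = 10  ✔
4. E = 8 is in {8, 3, 6}  ✔
5. H = -1, F = 3; distinct  ✔
6. E = 8, F = 3; 8 ≥ 3  ✔
7. H = -1, E = 8; -1 < 8  ✔
8. values -4, 8, -1; E = 8 is not < H = -1  ✘
9. abs(3 - (-1)) = 4; 4 ≤ 6  ✔
10. C = 9 ≠ 6, but H = -1 = -1 (second disjunct)  ✔
11. max(3, 0) = 3  ✔
12. D + H = 0 + (-1) = -1  ✔

Violated: 8.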